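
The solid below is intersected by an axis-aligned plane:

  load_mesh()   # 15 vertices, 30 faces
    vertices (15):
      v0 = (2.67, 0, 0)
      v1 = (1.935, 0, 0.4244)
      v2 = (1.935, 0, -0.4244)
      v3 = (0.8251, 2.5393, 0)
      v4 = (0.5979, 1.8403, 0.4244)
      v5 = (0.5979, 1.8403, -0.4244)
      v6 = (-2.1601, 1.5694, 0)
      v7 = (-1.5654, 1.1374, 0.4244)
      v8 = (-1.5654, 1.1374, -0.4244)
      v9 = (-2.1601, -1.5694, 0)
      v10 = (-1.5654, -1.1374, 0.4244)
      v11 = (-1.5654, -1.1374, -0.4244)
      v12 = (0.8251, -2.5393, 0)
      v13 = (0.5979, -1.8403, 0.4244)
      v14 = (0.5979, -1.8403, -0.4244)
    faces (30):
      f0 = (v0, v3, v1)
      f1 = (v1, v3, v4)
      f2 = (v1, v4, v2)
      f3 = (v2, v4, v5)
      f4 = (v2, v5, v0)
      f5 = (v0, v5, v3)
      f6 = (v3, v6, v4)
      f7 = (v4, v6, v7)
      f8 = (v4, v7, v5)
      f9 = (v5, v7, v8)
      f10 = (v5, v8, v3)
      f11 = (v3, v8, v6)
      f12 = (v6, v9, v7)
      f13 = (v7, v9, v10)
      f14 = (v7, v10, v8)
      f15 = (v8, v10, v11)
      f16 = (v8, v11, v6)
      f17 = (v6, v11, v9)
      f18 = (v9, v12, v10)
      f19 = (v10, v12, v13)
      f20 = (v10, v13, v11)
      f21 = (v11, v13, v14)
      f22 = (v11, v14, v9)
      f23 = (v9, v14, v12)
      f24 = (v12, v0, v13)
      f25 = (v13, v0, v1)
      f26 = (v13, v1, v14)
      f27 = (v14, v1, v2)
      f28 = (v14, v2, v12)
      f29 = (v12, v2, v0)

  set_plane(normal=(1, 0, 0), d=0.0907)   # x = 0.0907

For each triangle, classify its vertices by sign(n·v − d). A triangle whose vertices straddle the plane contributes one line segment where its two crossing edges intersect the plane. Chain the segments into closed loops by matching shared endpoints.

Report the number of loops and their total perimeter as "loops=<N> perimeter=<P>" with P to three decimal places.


loops=2 perimeter=4.720

Straddling triangles (12 of 30):
  (v3,v6,v4) [+-+] → (0.0907, 2.30069, 0)–(0.0907, 1.79048, 0.346352)  len=0.6167
  (v4,v6,v7) [+--] → (0.0907, 1.79048, 0.346352)–(0.0907, 1.6755, 0.4244)  len=0.1390
  (v4,v7,v5) [+-+] → (0.0907, 1.6755, 0.4244)–(0.0907, 1.6755, -0.225393)  len=0.6498
  (v5,v7,v8) [+--] → (0.0907, 1.6755, -0.225393)–(0.0907, 1.6755, -0.4244)  len=0.1990
  (v5,v8,v3) [+-+] → (0.0907, 1.6755, -0.4244)–(0.0907, 2.10861, -0.130382)  len=0.5235
  (v3,v8,v6) [+--] → (0.0907, 2.10861, -0.130382)–(0.0907, 2.30069, 0)  len=0.2321
  (v9,v12,v10) [-+-] → (0.0907, -2.30069, 0)–(0.0907, -2.10861, 0.130382)  len=0.2321
  (v10,v12,v13) [-++] → (0.0907, -2.10861, 0.130382)–(0.0907, -1.6755, 0.4244)  len=0.5235
  (v10,v13,v11) [-+-] → (0.0907, -1.6755, 0.4244)–(0.0907, -1.6755, 0.225393)  len=0.1990
  (v11,v13,v14) [-++] → (0.0907, -1.6755, 0.225393)–(0.0907, -1.6755, -0.4244)  len=0.6498
  (v11,v14,v9) [-+-] → (0.0907, -1.6755, -0.4244)–(0.0907, -1.79048, -0.346352)  len=0.1390
  (v9,v14,v12) [-++] → (0.0907, -1.79048, -0.346352)–(0.0907, -2.30069, 0)  len=0.6167

Chained into 2 loop(s):
  loop 1: 6 segments, perimeter = 2.3601
  loop 2: 6 segments, perimeter = 2.3601
Total perimeter = 4.720


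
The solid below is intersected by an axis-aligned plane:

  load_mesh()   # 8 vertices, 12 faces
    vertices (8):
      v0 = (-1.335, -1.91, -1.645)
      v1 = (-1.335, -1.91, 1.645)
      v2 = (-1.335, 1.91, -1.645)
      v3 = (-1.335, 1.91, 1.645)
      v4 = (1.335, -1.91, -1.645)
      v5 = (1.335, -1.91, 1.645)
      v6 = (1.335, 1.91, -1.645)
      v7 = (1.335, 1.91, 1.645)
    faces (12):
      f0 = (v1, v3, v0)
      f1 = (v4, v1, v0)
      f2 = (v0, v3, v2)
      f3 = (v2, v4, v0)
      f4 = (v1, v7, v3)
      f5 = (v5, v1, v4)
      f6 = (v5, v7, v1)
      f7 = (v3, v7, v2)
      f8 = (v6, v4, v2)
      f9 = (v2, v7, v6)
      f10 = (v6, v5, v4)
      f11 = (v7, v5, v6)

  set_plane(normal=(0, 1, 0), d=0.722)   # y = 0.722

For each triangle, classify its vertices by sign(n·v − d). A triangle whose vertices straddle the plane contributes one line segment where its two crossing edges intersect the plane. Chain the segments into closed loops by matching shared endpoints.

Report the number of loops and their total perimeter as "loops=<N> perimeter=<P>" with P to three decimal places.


Straddling triangles (8 of 12):
  (v1,v3,v0) [-+-] → (-1.335, 0.722, 1.645)–(-1.335, 0.722, 0.621827)  len=1.0232
  (v0,v3,v2) [-++] → (-1.335, 0.722, 0.621827)–(-1.335, 0.722, -1.645)  len=2.2668
  (v2,v4,v0) [+--] → (-0.504644, 0.722, -1.645)–(-1.335, 0.722, -1.645)  len=0.8304
  (v1,v7,v3) [-++] → (0.504644, 0.722, 1.645)–(-1.335, 0.722, 1.645)  len=1.8396
  (v5,v7,v1) [-+-] → (1.335, 0.722, 1.645)–(0.504644, 0.722, 1.645)  len=0.8304
  (v6,v4,v2) [+-+] → (1.335, 0.722, -1.645)–(-0.504644, 0.722, -1.645)  len=1.8396
  (v6,v5,v4) [+--] → (1.335, 0.722, -0.621827)–(1.335, 0.722, -1.645)  len=1.0232
  (v7,v5,v6) [+-+] → (1.335, 0.722, 1.645)–(1.335, 0.722, -0.621827)  len=2.2668

Chained into 1 loop(s):
  loop 1: 8 segments, perimeter = 11.9200
Total perimeter = 11.920

loops=1 perimeter=11.920


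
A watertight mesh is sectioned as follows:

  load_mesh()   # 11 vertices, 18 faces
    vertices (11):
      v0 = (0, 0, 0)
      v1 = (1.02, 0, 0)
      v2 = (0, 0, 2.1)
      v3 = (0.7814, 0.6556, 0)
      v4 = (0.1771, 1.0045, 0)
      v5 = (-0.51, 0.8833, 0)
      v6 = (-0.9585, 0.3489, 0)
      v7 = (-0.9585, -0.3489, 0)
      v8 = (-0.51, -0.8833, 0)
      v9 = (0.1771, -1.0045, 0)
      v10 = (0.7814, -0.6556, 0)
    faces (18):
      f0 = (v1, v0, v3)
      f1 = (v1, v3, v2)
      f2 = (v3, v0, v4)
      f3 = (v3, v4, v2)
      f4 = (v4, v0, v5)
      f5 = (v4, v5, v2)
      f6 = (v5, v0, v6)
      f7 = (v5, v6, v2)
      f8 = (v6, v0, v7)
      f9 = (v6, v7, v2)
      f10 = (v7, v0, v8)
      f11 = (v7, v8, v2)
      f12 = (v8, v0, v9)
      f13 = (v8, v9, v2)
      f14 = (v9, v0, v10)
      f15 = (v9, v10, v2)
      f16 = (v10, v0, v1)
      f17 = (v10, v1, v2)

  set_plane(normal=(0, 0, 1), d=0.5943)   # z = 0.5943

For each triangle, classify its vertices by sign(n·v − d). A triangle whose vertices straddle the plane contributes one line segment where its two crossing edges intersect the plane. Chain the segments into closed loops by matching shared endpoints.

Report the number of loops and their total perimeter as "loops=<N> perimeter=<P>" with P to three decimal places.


loops=1 perimeter=4.502

Straddling triangles (9 of 18):
  (v1,v3,v2) [--+] → (0.560264, 0.470065, 0.5943)–(0.73134, 0, 0.5943)  len=0.5002
  (v3,v4,v2) [--+] → (0.126981, 0.720226, 0.5943)–(0.560264, 0.470065, 0.5943)  len=0.5003
  (v4,v5,v2) [--+] → (-0.36567, 0.633326, 0.5943)–(0.126981, 0.720226, 0.5943)  len=0.5003
  (v5,v6,v2) [--+] → (-0.687245, 0.250161, 0.5943)–(-0.36567, 0.633326, 0.5943)  len=0.5002
  (v6,v7,v2) [--+] → (-0.687245, -0.250161, 0.5943)–(-0.687245, 0.250161, 0.5943)  len=0.5003
  (v7,v8,v2) [--+] → (-0.36567, -0.633326, 0.5943)–(-0.687245, -0.250161, 0.5943)  len=0.5002
  (v8,v9,v2) [--+] → (0.126981, -0.720226, 0.5943)–(-0.36567, -0.633326, 0.5943)  len=0.5003
  (v9,v10,v2) [--+] → (0.560264, -0.470065, 0.5943)–(0.126981, -0.720226, 0.5943)  len=0.5003
  (v10,v1,v2) [--+] → (0.73134, 0, 0.5943)–(0.560264, -0.470065, 0.5943)  len=0.5002

Chained into 1 loop(s):
  loop 1: 9 segments, perimeter = 4.5024
Total perimeter = 4.502


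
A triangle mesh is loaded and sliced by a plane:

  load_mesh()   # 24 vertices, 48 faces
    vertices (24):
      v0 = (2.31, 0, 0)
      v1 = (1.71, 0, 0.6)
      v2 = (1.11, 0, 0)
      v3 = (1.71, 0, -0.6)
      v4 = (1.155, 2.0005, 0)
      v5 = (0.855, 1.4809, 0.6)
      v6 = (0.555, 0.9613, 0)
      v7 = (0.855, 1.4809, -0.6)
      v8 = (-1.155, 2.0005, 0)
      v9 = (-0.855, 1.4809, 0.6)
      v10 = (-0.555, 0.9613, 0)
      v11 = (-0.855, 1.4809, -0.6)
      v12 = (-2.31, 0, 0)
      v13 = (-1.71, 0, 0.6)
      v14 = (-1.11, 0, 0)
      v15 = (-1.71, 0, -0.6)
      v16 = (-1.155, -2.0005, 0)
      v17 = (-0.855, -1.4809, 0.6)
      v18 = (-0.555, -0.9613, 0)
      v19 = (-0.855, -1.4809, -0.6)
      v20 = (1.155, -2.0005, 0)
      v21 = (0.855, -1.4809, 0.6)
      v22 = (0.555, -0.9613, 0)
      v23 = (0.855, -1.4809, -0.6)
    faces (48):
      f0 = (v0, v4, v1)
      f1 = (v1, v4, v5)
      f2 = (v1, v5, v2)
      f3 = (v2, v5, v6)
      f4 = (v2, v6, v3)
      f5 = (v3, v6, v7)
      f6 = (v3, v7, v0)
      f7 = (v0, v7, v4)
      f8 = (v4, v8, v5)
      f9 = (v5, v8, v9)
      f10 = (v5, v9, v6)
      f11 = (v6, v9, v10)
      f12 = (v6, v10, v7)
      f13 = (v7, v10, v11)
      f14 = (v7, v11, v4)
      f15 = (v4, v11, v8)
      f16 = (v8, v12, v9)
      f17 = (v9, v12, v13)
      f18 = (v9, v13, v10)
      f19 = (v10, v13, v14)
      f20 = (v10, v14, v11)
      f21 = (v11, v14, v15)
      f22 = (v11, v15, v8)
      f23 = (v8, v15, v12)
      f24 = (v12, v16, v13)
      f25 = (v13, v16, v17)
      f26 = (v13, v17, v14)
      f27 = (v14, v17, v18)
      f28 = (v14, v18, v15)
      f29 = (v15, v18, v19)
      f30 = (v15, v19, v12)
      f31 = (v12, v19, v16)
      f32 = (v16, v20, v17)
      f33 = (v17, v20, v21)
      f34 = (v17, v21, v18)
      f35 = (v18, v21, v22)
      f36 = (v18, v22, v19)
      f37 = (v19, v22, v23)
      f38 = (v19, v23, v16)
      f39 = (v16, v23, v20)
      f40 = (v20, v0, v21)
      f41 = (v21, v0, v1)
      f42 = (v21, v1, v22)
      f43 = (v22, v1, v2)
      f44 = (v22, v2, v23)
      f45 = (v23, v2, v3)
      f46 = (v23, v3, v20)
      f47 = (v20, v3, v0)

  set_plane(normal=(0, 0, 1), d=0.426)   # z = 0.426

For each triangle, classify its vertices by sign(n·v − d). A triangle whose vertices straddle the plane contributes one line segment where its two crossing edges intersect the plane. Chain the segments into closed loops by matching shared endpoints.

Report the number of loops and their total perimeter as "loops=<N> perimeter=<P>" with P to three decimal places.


loops=2 perimeter=20.520

Straddling triangles (24 of 48):
  (v0,v4,v1) [--+] → (1.54905, 0.580145, 0.426)–(1.884, 0, 0.426)  len=0.6699
  (v1,v4,v5) [+-+] → (1.54905, 0.580145, 0.426)–(0.942, 1.63158, 0.426)  len=1.2141
  (v1,v5,v2) [++-] → (0.92895, 1.05144, 0.426)–(1.536, 0, 0.426)  len=1.2141
  (v2,v5,v6) [-+-] → (0.92895, 1.05144, 0.426)–(0.768, 1.33022, 0.426)  len=0.3219
  (v4,v8,v5) [--+] → (0.2721, 1.63158, 0.426)–(0.942, 1.63158, 0.426)  len=0.6699
  (v5,v8,v9) [+-+] → (0.2721, 1.63158, 0.426)–(-0.942, 1.63158, 0.426)  len=1.2141
  (v5,v9,v6) [++-] → (-0.4461, 1.33022, 0.426)–(0.768, 1.33022, 0.426)  len=1.2141
  (v6,v9,v10) [-+-] → (-0.4461, 1.33022, 0.426)–(-0.768, 1.33022, 0.426)  len=0.3219
  (v8,v12,v9) [--+] → (-1.27695, 1.05144, 0.426)–(-0.942, 1.63158, 0.426)  len=0.6699
  (v9,v12,v13) [+-+] → (-1.27695, 1.05144, 0.426)–(-1.884, 0, 0.426)  len=1.2141
  (v9,v13,v10) [++-] → (-1.37505, 0.278777, 0.426)–(-0.768, 1.33022, 0.426)  len=1.2141
  (v10,v13,v14) [-+-] → (-1.37505, 0.278777, 0.426)–(-1.536, 0, 0.426)  len=0.3219
  (v12,v16,v13) [--+] → (-1.54905, -0.580145, 0.426)–(-1.884, 0, 0.426)  len=0.6699
  (v13,v16,v17) [+-+] → (-1.54905, -0.580145, 0.426)–(-0.942, -1.63158, 0.426)  len=1.2141
  (v13,v17,v14) [++-] → (-0.92895, -1.05144, 0.426)–(-1.536, 0, 0.426)  len=1.2141
  (v14,v17,v18) [-+-] → (-0.92895, -1.05144, 0.426)–(-0.768, -1.33022, 0.426)  len=0.3219
  (v16,v20,v17) [--+] → (-0.2721, -1.63158, 0.426)–(-0.942, -1.63158, 0.426)  len=0.6699
  (v17,v20,v21) [+-+] → (-0.2721, -1.63158, 0.426)–(0.942, -1.63158, 0.426)  len=1.2141
  (v17,v21,v18) [++-] → (0.4461, -1.33022, 0.426)–(-0.768, -1.33022, 0.426)  len=1.2141
  (v18,v21,v22) [-+-] → (0.4461, -1.33022, 0.426)–(0.768, -1.33022, 0.426)  len=0.3219
  (v20,v0,v21) [--+] → (1.27695, -1.05144, 0.426)–(0.942, -1.63158, 0.426)  len=0.6699
  (v21,v0,v1) [+-+] → (1.27695, -1.05144, 0.426)–(1.884, 0, 0.426)  len=1.2141
  (v21,v1,v22) [++-] → (1.37505, -0.278777, 0.426)–(0.768, -1.33022, 0.426)  len=1.2141
  (v22,v1,v2) [-+-] → (1.37505, -0.278777, 0.426)–(1.536, 0, 0.426)  len=0.3219

Chained into 2 loop(s):
  loop 1: 12 segments, perimeter = 11.3040
  loop 2: 12 segments, perimeter = 9.2160
Total perimeter = 20.520


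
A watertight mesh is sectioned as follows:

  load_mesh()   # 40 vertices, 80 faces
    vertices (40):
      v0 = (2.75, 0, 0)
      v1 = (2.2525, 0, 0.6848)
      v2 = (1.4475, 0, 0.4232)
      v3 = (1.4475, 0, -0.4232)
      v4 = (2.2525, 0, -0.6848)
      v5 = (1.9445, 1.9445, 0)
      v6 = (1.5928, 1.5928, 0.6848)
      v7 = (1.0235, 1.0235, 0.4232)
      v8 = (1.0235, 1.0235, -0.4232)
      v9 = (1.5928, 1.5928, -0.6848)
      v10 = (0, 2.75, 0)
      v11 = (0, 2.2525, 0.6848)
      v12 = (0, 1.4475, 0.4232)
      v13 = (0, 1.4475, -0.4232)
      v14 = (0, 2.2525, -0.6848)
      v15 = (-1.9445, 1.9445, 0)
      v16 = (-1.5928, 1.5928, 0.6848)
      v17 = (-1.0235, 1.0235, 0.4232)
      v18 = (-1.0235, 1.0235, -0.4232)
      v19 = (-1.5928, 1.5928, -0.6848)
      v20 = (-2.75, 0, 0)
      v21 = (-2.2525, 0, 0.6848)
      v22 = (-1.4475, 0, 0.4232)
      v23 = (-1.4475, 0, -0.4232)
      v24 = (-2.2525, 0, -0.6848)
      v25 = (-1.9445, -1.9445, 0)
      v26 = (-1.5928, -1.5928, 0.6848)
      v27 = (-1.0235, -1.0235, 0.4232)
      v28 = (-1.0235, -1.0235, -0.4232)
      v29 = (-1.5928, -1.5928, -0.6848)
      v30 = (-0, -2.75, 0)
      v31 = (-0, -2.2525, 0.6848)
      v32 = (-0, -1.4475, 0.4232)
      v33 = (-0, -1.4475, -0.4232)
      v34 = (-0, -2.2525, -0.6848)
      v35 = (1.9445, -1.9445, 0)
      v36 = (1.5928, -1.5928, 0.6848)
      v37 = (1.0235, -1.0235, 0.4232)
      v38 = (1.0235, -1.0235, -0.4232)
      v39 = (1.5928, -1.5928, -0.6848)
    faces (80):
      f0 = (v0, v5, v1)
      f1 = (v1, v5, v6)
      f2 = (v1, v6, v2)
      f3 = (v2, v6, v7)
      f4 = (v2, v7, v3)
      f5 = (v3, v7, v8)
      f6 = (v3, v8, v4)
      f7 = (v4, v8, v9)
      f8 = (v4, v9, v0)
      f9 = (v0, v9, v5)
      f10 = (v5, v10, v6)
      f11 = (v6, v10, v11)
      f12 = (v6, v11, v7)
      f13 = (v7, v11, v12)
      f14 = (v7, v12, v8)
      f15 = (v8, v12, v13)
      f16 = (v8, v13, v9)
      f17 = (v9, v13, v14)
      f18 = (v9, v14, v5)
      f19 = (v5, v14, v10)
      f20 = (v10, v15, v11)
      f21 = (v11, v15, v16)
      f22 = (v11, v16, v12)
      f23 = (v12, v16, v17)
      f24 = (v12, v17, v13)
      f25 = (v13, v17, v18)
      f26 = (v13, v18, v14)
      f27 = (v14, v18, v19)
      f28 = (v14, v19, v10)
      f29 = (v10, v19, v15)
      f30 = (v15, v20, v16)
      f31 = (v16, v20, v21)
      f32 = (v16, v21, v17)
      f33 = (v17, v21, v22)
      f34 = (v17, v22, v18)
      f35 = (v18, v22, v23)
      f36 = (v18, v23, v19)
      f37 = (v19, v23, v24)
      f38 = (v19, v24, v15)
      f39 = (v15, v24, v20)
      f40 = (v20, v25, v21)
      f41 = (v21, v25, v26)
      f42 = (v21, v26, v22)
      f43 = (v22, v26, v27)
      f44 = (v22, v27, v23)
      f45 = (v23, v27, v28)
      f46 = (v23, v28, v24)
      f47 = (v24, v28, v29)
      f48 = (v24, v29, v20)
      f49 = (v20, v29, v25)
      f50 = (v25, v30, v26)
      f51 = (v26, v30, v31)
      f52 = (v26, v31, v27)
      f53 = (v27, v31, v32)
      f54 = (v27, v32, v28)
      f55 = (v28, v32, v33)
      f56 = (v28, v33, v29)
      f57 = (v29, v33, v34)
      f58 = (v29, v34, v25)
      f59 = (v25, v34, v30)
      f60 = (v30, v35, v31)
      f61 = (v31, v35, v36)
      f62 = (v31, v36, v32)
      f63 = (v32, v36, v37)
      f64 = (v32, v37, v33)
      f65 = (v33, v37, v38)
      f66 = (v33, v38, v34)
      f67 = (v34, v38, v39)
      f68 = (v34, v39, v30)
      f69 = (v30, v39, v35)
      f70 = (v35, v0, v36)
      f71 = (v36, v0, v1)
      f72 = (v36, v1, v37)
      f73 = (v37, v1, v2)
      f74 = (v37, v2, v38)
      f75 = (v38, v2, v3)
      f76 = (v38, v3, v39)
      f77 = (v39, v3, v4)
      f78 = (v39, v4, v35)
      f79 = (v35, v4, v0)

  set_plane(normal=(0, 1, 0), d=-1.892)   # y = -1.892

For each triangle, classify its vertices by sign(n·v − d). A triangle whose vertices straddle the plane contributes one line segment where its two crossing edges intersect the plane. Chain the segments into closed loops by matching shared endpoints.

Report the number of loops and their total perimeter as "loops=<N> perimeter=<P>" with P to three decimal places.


Straddling triangles (18 of 80):
  (v20,v25,v21) [+-+] → (-1.96625, -1.892, 0)–(-1.95282, -1.892, 0.0184891)  len=0.0229
  (v21,v25,v26) [+-+] → (-1.95282, -1.892, 0.0184891)–(-1.892, -1.892, 0.102223)  len=0.1035
  (v20,v29,v25) [++-] → (-1.892, -1.892, -0.102223)–(-1.96625, -1.892, 0)  len=0.1263
  (v25,v30,v26) [--+] → (-1.18097, -1.892, 0.507741)–(-1.892, -1.892, 0.102223)  len=0.8185
  (v26,v30,v31) [+--] → (-1.18097, -1.892, 0.507741)–(-0.870402, -1.892, 0.6848)  len=0.3575
  (v26,v31,v27) [+-+] → (-0.870402, -1.892, 0.6848)–(-0.300221, -1.892, 0.608065)  len=0.5753
  (v27,v31,v32) [+-+] → (-0.300221, -1.892, 0.608065)–(0, -1.892, 0.567649)  len=0.3029
  (v29,v33,v34) [++-] → (0, -1.892, -0.567649)–(-0.870402, -1.892, -0.6848)  len=0.8783
  (v29,v34,v25) [+--] → (-0.870402, -1.892, -0.6848)–(-1.892, -1.892, -0.102223)  len=1.1760
  (v31,v35,v36) [--+] → (1.892, -1.892, 0.102223)–(0.870402, -1.892, 0.6848)  len=1.1760
  (v31,v36,v32) [-++] → (0.870402, -1.892, 0.6848)–(0, -1.892, 0.567649)  len=0.8783
  (v33,v38,v34) [++-] → (0.300221, -1.892, -0.608065)–(0, -1.892, -0.567649)  len=0.3029
  (v34,v38,v39) [-++] → (0.300221, -1.892, -0.608065)–(0.870402, -1.892, -0.6848)  len=0.5753
  (v34,v39,v30) [-+-] → (0.870402, -1.892, -0.6848)–(1.18097, -1.892, -0.507741)  len=0.3575
  (v30,v39,v35) [-+-] → (1.18097, -1.892, -0.507741)–(1.892, -1.892, -0.102223)  len=0.8185
  (v35,v0,v36) [-++] → (1.96625, -1.892, 0)–(1.892, -1.892, 0.102223)  len=0.1263
  (v39,v4,v35) [++-] → (1.95282, -1.892, -0.0184891)–(1.892, -1.892, -0.102223)  len=0.1035
  (v35,v4,v0) [-++] → (1.95282, -1.892, -0.0184891)–(1.96625, -1.892, 0)  len=0.0229

Chained into 1 loop(s):
  loop 1: 18 segments, perimeter = 8.7225
Total perimeter = 8.723

loops=1 perimeter=8.723


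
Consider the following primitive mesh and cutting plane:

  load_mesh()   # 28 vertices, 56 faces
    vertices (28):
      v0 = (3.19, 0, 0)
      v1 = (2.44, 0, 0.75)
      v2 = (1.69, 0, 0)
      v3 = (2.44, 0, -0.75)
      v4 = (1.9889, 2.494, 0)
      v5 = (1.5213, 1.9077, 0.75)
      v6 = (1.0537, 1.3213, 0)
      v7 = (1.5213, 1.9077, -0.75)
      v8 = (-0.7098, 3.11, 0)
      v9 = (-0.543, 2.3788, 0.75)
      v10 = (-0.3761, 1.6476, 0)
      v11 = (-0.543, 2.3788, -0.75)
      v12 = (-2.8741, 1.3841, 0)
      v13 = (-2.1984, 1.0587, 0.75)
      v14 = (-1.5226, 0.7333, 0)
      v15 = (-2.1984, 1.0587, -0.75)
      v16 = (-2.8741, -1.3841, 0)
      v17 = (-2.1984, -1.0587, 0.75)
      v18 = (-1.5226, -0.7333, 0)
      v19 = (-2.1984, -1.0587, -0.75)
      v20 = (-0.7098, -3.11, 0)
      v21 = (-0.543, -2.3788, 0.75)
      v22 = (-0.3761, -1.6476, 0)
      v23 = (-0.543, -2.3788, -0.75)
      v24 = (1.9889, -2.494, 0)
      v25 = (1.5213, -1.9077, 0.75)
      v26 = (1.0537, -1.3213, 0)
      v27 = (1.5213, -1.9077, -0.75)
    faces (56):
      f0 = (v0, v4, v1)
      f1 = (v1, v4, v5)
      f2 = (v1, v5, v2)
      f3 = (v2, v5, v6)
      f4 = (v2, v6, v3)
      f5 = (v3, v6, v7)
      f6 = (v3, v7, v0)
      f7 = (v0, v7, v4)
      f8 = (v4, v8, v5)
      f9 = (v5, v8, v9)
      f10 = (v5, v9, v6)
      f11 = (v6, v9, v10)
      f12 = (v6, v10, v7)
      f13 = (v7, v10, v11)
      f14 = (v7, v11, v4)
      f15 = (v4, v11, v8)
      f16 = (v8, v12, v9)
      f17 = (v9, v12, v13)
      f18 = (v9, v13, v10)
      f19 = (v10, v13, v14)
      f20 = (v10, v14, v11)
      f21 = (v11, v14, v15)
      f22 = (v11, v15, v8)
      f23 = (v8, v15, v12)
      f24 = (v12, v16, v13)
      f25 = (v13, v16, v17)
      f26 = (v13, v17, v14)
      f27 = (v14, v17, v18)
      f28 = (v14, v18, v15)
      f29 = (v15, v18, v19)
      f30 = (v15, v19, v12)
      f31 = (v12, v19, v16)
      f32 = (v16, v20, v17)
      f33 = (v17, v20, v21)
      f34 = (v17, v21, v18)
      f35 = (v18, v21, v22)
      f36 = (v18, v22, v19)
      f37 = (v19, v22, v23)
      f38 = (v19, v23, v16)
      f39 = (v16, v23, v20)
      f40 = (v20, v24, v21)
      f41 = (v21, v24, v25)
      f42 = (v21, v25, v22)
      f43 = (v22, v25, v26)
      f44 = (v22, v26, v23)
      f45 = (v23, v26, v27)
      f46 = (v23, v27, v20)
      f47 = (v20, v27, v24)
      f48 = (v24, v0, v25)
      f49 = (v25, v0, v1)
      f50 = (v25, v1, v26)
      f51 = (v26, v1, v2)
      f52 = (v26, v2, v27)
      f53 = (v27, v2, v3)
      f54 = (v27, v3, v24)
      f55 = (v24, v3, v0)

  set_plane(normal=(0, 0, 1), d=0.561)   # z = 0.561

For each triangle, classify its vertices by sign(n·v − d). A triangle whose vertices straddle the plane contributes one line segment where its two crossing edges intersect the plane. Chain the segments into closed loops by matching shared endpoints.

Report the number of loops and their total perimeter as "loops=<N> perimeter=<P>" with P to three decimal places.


loops=2 perimeter=29.643

Straddling triangles (28 of 56):
  (v0,v4,v1) [--+] → (2.32632, 0.628488, 0.561)–(2.629, 0, 0.561)  len=0.6976
  (v1,v4,v5) [+-+] → (2.32632, 0.628488, 0.561)–(1.63914, 2.05545, 0.561)  len=1.5838
  (v1,v5,v2) [++-] → (1.56381, 1.42696, 0.561)–(2.251, 0, 0.561)  len=1.5838
  (v2,v5,v6) [-+-] → (1.56381, 1.42696, 0.561)–(1.40346, 1.75993, 0.561)  len=0.3696
  (v4,v8,v5) [--+] → (0.959063, 2.21068, 0.561)–(1.63914, 2.05545, 0.561)  len=0.6976
  (v5,v8,v9) [+-+] → (0.959063, 2.21068, 0.561)–(-0.585034, 2.56306, 0.561)  len=1.5838
  (v5,v9,v6) [++-] → (-0.140632, 2.11231, 0.561)–(1.40346, 1.75993, 0.561)  len=1.5838
  (v6,v9,v10) [-+-] → (-0.140632, 2.11231, 0.561)–(-0.500941, 2.19454, 0.561)  len=0.3696
  (v8,v12,v9) [--+] → (-1.13044, 2.12814, 0.561)–(-0.585034, 2.56306, 0.561)  len=0.6976
  (v9,v12,v13) [+-+] → (-1.13044, 2.12814, 0.561)–(-2.36868, 1.1407, 0.561)  len=1.5837
  (v9,v13,v10) [++-] → (-1.73918, 1.2071, 0.561)–(-0.500941, 2.19454, 0.561)  len=1.5837
  (v10,v13,v14) [-+-] → (-1.73918, 1.2071, 0.561)–(-2.0281, 0.976699, 0.561)  len=0.3695
  (v12,v16,v13) [--+] → (-2.36868, 0.443114, 0.561)–(-2.36868, 1.1407, 0.561)  len=0.6976
  (v13,v16,v17) [+-+] → (-2.36868, 0.443114, 0.561)–(-2.36868, -1.1407, 0.561)  len=1.5838
  (v13,v17,v14) [++-] → (-2.0281, -0.607116, 0.561)–(-2.0281, 0.976699, 0.561)  len=1.5838
  (v14,v17,v18) [-+-] → (-2.0281, -0.607116, 0.561)–(-2.0281, -0.976699, 0.561)  len=0.3696
  (v16,v20,v17) [--+] → (-1.82327, -1.57563, 0.561)–(-2.36868, -1.1407, 0.561)  len=0.6976
  (v17,v20,v21) [+-+] → (-1.82327, -1.57563, 0.561)–(-0.585034, -2.56306, 0.561)  len=1.5837
  (v17,v21,v18) [++-] → (-0.789859, -1.96413, 0.561)–(-2.0281, -0.976699, 0.561)  len=1.5837
  (v18,v21,v22) [-+-] → (-0.789859, -1.96413, 0.561)–(-0.500941, -2.19454, 0.561)  len=0.3695
  (v20,v24,v21) [--+] → (0.0950388, -2.40783, 0.561)–(-0.585034, -2.56306, 0.561)  len=0.6976
  (v21,v24,v25) [+-+] → (0.0950388, -2.40783, 0.561)–(1.63914, -2.05545, 0.561)  len=1.5838
  (v21,v25,v22) [++-] → (1.04316, -1.84215, 0.561)–(-0.500941, -2.19454, 0.561)  len=1.5838
  (v22,v25,v26) [-+-] → (1.04316, -1.84215, 0.561)–(1.40346, -1.75993, 0.561)  len=0.3696
  (v24,v0,v25) [--+] → (1.94181, -1.42696, 0.561)–(1.63914, -2.05545, 0.561)  len=0.6976
  (v25,v0,v1) [+-+] → (1.94181, -1.42696, 0.561)–(2.629, 0, 0.561)  len=1.5838
  (v25,v1,v26) [++-] → (2.09065, -0.332968, 0.561)–(1.40346, -1.75993, 0.561)  len=1.5838
  (v26,v1,v2) [-+-] → (2.09065, -0.332968, 0.561)–(2.251, 0, 0.561)  len=0.3696

Chained into 2 loop(s):
  loop 1: 14 segments, perimeter = 15.9696
  loop 2: 14 segments, perimeter = 13.6735
Total perimeter = 29.643


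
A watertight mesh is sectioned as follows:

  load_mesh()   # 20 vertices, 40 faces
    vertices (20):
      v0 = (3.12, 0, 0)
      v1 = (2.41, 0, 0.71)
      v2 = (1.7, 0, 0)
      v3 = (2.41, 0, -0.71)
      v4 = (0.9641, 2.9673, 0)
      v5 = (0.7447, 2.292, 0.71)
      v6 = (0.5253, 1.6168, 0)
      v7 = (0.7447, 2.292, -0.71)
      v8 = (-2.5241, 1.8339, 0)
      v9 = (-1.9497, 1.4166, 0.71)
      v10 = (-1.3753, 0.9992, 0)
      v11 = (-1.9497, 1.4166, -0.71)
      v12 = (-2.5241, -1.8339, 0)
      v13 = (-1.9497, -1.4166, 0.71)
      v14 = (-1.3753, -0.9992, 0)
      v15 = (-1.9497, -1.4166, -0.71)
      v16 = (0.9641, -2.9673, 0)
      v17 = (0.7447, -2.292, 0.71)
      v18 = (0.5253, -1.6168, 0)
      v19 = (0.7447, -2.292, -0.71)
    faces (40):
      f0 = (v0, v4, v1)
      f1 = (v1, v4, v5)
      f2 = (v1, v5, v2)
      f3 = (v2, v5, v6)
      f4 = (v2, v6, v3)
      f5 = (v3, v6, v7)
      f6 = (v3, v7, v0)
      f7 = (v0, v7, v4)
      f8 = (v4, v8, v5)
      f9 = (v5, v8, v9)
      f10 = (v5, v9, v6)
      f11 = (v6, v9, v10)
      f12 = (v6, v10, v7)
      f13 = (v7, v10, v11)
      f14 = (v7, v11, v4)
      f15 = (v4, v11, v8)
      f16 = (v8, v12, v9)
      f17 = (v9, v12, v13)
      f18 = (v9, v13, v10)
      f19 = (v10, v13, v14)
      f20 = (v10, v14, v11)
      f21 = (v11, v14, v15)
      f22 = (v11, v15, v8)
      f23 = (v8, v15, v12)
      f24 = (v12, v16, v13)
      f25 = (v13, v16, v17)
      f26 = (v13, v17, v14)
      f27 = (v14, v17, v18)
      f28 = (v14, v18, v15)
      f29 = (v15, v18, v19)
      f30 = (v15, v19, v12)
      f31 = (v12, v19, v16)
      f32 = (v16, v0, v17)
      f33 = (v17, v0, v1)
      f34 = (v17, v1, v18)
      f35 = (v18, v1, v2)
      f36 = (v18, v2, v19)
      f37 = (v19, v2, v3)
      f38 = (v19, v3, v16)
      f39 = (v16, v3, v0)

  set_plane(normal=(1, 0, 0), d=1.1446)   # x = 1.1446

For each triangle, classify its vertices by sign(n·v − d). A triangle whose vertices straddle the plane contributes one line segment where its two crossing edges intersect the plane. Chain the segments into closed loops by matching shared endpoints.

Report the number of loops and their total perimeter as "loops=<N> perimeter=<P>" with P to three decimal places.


Straddling triangles (16 of 40):
  (v0,v4,v1) [+-+] → (1.1446, 2.71887, 0)–(1.1446, 2.59687, 0.0886334)  len=0.1508
  (v1,v4,v5) [+--] → (1.1446, 2.59687, 0.0886334)–(1.1446, 1.74161, 0.71)  len=1.0572
  (v1,v5,v2) [+-+] → (1.1446, 1.74161, 0.71)–(1.1446, 1.33254, 0.412786)  len=0.5056
  (v2,v5,v6) [+--] → (1.1446, 1.33254, 0.412786)–(1.1446, 0.764426, 0)  len=0.7022
  (v2,v6,v3) [+-+] → (1.1446, 0.764426, 0)–(1.1446, 1.08553, -0.233301)  len=0.3969
  (v3,v6,v7) [+--] → (1.1446, 1.08553, -0.233301)–(1.1446, 1.74161, -0.71)  len=0.8110
  (v3,v7,v0) [+-+] → (1.1446, 1.74161, -0.71)–(1.1446, 1.90612, -0.590466)  len=0.2034
  (v0,v7,v4) [+--] → (1.1446, 1.90612, -0.590466)–(1.1446, 2.71887, 0)  len=1.0046
  (v16,v0,v17) [-+-] → (1.1446, -2.71887, 0)–(1.1446, -1.90612, 0.590466)  len=1.0046
  (v17,v0,v1) [-++] → (1.1446, -1.90612, 0.590466)–(1.1446, -1.74161, 0.71)  len=0.2034
  (v17,v1,v18) [-+-] → (1.1446, -1.74161, 0.71)–(1.1446, -1.08553, 0.233301)  len=0.8110
  (v18,v1,v2) [-++] → (1.1446, -1.08553, 0.233301)–(1.1446, -0.764426, 0)  len=0.3969
  (v18,v2,v19) [-+-] → (1.1446, -0.764426, 0)–(1.1446, -1.33254, -0.412786)  len=0.7022
  (v19,v2,v3) [-++] → (1.1446, -1.33254, -0.412786)–(1.1446, -1.74161, -0.71)  len=0.5056
  (v19,v3,v16) [-+-] → (1.1446, -1.74161, -0.71)–(1.1446, -2.59687, -0.0886334)  len=1.0572
  (v16,v3,v0) [-++] → (1.1446, -2.59687, -0.0886334)–(1.1446, -2.71887, 0)  len=0.1508

Chained into 2 loop(s):
  loop 1: 8 segments, perimeter = 4.8317
  loop 2: 8 segments, perimeter = 4.8317
Total perimeter = 9.663

loops=2 perimeter=9.663


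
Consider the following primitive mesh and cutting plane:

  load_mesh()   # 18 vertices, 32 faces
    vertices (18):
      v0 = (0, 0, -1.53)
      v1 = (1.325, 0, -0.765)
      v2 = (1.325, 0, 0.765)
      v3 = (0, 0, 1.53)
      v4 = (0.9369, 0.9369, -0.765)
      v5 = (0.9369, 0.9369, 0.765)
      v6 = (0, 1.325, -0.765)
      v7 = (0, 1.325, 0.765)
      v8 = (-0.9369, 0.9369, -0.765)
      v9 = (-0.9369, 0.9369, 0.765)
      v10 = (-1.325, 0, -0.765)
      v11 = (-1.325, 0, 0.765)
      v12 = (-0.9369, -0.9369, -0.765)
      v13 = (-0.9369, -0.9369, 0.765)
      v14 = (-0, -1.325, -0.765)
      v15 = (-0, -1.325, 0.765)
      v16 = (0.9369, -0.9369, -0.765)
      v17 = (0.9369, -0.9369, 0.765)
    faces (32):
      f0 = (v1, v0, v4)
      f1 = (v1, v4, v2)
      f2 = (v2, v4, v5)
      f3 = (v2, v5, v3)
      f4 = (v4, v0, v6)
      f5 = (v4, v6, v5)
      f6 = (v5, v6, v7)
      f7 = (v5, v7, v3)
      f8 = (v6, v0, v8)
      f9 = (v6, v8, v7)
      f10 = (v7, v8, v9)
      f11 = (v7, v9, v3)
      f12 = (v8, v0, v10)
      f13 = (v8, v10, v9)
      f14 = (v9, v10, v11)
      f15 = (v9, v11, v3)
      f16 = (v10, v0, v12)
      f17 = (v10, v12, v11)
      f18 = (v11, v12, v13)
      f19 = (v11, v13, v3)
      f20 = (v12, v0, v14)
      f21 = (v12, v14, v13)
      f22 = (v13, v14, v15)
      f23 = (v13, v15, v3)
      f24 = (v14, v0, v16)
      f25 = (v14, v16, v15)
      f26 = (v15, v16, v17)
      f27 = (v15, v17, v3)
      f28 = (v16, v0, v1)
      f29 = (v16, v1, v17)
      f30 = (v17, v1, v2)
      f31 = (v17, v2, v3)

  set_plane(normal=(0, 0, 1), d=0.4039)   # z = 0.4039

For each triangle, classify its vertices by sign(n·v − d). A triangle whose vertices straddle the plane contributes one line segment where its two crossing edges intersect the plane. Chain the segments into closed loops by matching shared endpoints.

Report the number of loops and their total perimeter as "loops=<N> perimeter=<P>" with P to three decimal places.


Straddling triangles (16 of 32):
  (v1,v4,v2) [--+] → (1.2334, 0.221121, 0.4039)–(1.325, 0, 0.4039)  len=0.2393
  (v2,v4,v5) [+-+] → (1.2334, 0.221121, 0.4039)–(0.9369, 0.9369, 0.4039)  len=0.7748
  (v4,v6,v5) [--+] → (0.715779, 1.0285, 0.4039)–(0.9369, 0.9369, 0.4039)  len=0.2393
  (v5,v6,v7) [+-+] → (0.715779, 1.0285, 0.4039)–(0, 1.325, 0.4039)  len=0.7748
  (v6,v8,v7) [--+] → (-0.221121, 1.2334, 0.4039)–(0, 1.325, 0.4039)  len=0.2393
  (v7,v8,v9) [+-+] → (-0.221121, 1.2334, 0.4039)–(-0.9369, 0.9369, 0.4039)  len=0.7748
  (v8,v10,v9) [--+] → (-1.0285, 0.715779, 0.4039)–(-0.9369, 0.9369, 0.4039)  len=0.2393
  (v9,v10,v11) [+-+] → (-1.0285, 0.715779, 0.4039)–(-1.325, 0, 0.4039)  len=0.7748
  (v10,v12,v11) [--+] → (-1.2334, -0.221121, 0.4039)–(-1.325, 0, 0.4039)  len=0.2393
  (v11,v12,v13) [+-+] → (-1.2334, -0.221121, 0.4039)–(-0.9369, -0.9369, 0.4039)  len=0.7748
  (v12,v14,v13) [--+] → (-0.715779, -1.0285, 0.4039)–(-0.9369, -0.9369, 0.4039)  len=0.2393
  (v13,v14,v15) [+-+] → (-0.715779, -1.0285, 0.4039)–(0, -1.325, 0.4039)  len=0.7748
  (v14,v16,v15) [--+] → (0.221121, -1.2334, 0.4039)–(0, -1.325, 0.4039)  len=0.2393
  (v15,v16,v17) [+-+] → (0.221121, -1.2334, 0.4039)–(0.9369, -0.9369, 0.4039)  len=0.7748
  (v16,v1,v17) [--+] → (1.0285, -0.715779, 0.4039)–(0.9369, -0.9369, 0.4039)  len=0.2393
  (v17,v1,v2) [+-+] → (1.0285, -0.715779, 0.4039)–(1.325, 0, 0.4039)  len=0.7748

Chained into 1 loop(s):
  loop 1: 16 segments, perimeter = 8.1128
Total perimeter = 8.113

loops=1 perimeter=8.113


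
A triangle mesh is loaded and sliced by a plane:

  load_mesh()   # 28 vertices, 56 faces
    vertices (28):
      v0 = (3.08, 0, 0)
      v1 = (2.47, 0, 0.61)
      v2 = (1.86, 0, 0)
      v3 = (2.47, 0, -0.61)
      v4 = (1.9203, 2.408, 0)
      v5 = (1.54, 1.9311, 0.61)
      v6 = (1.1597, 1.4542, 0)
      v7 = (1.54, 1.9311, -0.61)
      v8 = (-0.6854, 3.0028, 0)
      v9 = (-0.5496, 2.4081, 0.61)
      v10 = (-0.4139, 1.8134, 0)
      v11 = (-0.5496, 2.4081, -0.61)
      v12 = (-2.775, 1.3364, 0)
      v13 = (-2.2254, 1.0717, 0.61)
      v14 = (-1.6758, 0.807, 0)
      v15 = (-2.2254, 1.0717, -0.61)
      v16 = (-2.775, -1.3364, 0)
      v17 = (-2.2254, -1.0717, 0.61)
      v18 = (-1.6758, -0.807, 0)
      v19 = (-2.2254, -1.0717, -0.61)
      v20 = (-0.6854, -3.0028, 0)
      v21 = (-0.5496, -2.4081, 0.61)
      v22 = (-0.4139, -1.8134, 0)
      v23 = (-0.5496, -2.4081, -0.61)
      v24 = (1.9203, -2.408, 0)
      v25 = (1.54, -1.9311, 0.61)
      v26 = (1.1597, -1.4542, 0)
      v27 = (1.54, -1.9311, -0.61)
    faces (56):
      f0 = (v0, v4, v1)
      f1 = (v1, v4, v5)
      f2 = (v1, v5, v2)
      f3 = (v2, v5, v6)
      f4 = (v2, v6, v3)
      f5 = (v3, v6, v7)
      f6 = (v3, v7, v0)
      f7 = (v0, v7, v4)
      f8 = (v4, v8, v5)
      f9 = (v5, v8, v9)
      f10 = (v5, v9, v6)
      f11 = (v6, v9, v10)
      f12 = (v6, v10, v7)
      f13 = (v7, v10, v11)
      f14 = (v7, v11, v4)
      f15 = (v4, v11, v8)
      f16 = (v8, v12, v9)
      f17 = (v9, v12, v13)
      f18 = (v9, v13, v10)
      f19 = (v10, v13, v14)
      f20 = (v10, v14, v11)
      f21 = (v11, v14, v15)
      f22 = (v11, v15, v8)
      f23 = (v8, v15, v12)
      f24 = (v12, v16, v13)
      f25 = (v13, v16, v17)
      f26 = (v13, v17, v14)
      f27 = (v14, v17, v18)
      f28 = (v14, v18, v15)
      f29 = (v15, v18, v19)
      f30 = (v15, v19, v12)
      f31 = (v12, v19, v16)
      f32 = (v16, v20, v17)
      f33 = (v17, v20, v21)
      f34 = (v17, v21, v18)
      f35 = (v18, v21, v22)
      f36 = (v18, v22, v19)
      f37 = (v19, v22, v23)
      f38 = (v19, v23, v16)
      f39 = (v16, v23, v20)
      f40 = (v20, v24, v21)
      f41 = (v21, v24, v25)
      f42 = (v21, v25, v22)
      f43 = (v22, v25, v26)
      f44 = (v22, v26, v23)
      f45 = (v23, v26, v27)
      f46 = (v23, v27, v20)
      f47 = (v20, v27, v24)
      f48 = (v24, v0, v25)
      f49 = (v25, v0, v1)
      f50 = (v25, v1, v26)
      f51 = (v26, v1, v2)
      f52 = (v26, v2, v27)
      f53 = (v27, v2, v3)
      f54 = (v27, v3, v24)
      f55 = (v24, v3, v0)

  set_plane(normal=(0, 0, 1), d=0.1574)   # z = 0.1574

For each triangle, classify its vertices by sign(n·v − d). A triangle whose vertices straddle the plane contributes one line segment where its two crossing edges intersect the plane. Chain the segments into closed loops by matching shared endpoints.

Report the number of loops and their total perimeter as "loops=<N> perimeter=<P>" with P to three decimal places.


loops=2 perimeter=30.007

Straddling triangles (28 of 56):
  (v0,v4,v1) [--+] → (2.06214, 1.78666, 0.1574)–(2.9226, 0, 0.1574)  len=1.9831
  (v1,v4,v5) [+-+] → (2.06214, 1.78666, 0.1574)–(1.82217, 2.28494, 0.1574)  len=0.5531
  (v1,v5,v2) [++-] → (1.77743, 0.498287, 0.1574)–(2.0174, 0, 0.1574)  len=0.5531
  (v2,v5,v6) [-+-] → (1.77743, 0.498287, 0.1574)–(1.25783, 1.57726, 0.1574)  len=1.1976
  (v4,v8,v5) [--+] → (-0.111174, 2.72627, 0.1574)–(1.82217, 2.28494, 0.1574)  len=1.9831
  (v5,v8,v9) [+-+] → (-0.111174, 2.72627, 0.1574)–(-0.650359, 2.84935, 0.1574)  len=0.5531
  (v5,v9,v6) [++-] → (0.718645, 1.70034, 0.1574)–(1.25783, 1.57726, 0.1574)  len=0.5531
  (v6,v9,v10) [-+-] → (0.718645, 1.70034, 0.1574)–(-0.448915, 1.96685, 0.1574)  len=1.1976
  (v8,v12,v9) [--+] → (-2.20077, 1.61293, 0.1574)–(-0.650359, 2.84935, 0.1574)  len=1.9831
  (v9,v12,v13) [+-+] → (-2.20077, 1.61293, 0.1574)–(-2.63319, 1.2681, 0.1574)  len=0.5531
  (v9,v13,v10) [++-] → (-0.881326, 1.62202, 0.1574)–(-0.448915, 1.96685, 0.1574)  len=0.5531
  (v10,v13,v14) [-+-] → (-0.881326, 1.62202, 0.1574)–(-1.81761, 0.875301, 0.1574)  len=1.1976
  (v12,v16,v13) [--+] → (-2.63319, -0.715031, 0.1574)–(-2.63319, 1.2681, 0.1574)  len=1.9831
  (v13,v16,v17) [+-+] → (-2.63319, -0.715031, 0.1574)–(-2.63319, -1.2681, 0.1574)  len=0.5531
  (v13,v17,v14) [++-] → (-1.81761, 0.322234, 0.1574)–(-1.81761, 0.875301, 0.1574)  len=0.5531
  (v14,v17,v18) [-+-] → (-1.81761, 0.322234, 0.1574)–(-1.81761, -0.875301, 0.1574)  len=1.1975
  (v16,v20,v17) [--+] → (-1.08277, -2.50451, 0.1574)–(-2.63319, -1.2681, 0.1574)  len=1.9831
  (v17,v20,v21) [+-+] → (-1.08277, -2.50451, 0.1574)–(-0.650359, -2.84935, 0.1574)  len=0.5531
  (v17,v21,v18) [++-] → (-1.3852, -1.22014, 0.1574)–(-1.81761, -0.875301, 0.1574)  len=0.5531
  (v18,v21,v22) [-+-] → (-1.3852, -1.22014, 0.1574)–(-0.448915, -1.96685, 0.1574)  len=1.1976
  (v20,v24,v21) [--+] → (1.28298, -2.40803, 0.1574)–(-0.650359, -2.84935, 0.1574)  len=1.9831
  (v21,v24,v25) [+-+] → (1.28298, -2.40803, 0.1574)–(1.82217, -2.28494, 0.1574)  len=0.5531
  (v21,v25,v22) [++-] → (0.0902703, -1.84377, 0.1574)–(-0.448915, -1.96685, 0.1574)  len=0.5531
  (v22,v25,v26) [-+-] → (0.0902703, -1.84377, 0.1574)–(1.25783, -1.57726, 0.1574)  len=1.1976
  (v24,v0,v25) [--+] → (2.68263, -0.498287, 0.1574)–(1.82217, -2.28494, 0.1574)  len=1.9831
  (v25,v0,v1) [+-+] → (2.68263, -0.498287, 0.1574)–(2.9226, 0, 0.1574)  len=0.5531
  (v25,v1,v26) [++-] → (1.4978, -1.07897, 0.1574)–(1.25783, -1.57726, 0.1574)  len=0.5531
  (v26,v1,v2) [-+-] → (1.4978, -1.07897, 0.1574)–(2.0174, 0, 0.1574)  len=1.1976

Chained into 2 loop(s):
  loop 1: 14 segments, perimeter = 17.7530
  loop 2: 14 segments, perimeter = 12.2545
Total perimeter = 30.007


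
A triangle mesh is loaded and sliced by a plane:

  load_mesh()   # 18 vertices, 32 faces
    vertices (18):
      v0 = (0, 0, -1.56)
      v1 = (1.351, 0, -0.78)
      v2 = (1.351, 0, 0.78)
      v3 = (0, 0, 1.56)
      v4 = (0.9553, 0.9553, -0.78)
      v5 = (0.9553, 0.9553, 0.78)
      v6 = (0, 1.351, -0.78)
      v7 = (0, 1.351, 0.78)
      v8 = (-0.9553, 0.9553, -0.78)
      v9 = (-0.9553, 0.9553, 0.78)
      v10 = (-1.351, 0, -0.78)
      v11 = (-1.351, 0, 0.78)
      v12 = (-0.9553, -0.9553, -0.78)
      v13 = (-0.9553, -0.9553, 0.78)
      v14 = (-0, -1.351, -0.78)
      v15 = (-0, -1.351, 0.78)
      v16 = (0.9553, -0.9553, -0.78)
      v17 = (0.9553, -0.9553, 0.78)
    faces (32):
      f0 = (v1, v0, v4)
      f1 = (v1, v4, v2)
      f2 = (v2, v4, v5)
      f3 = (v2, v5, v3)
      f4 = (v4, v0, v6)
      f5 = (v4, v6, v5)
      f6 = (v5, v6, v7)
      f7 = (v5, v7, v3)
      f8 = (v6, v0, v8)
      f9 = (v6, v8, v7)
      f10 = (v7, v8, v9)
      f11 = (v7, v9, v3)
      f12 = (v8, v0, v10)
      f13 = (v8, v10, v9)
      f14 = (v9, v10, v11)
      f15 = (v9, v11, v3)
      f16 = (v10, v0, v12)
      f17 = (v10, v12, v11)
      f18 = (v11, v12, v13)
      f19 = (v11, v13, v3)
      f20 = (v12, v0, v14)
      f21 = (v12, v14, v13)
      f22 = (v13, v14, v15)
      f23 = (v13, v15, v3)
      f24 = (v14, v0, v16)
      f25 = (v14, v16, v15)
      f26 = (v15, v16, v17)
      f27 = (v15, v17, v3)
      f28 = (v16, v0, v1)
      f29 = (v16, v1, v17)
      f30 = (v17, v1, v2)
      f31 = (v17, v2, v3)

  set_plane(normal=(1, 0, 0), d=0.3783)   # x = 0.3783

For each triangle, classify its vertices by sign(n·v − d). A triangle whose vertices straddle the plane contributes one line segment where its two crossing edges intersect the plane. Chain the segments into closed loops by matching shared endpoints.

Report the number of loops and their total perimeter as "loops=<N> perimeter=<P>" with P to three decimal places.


loops=1 perimeter=8.445

Straddling triangles (12 of 32):
  (v1,v0,v4) [+-+] → (0.3783, 0, -1.34159)–(0.3783, 0.3783, -1.25112)  len=0.3890
  (v2,v5,v3) [++-] → (0.3783, 0.3783, 1.25112)–(0.3783, 0, 1.34159)  len=0.3890
  (v4,v0,v6) [+--] → (0.3783, 0.3783, -1.25112)–(0.3783, 1.1943, -0.78)  len=0.9422
  (v4,v6,v5) [+-+] → (0.3783, 1.1943, -0.78)–(0.3783, 1.1943, -0.162238)  len=0.6178
  (v5,v6,v7) [+--] → (0.3783, 1.1943, -0.162238)–(0.3783, 1.1943, 0.78)  len=0.9422
  (v5,v7,v3) [+--] → (0.3783, 1.1943, 0.78)–(0.3783, 0.3783, 1.25112)  len=0.9422
  (v14,v0,v16) [--+] → (0.3783, -0.3783, -1.25112)–(0.3783, -1.1943, -0.78)  len=0.9422
  (v14,v16,v15) [-+-] → (0.3783, -1.1943, -0.78)–(0.3783, -1.1943, 0.162238)  len=0.9422
  (v15,v16,v17) [-++] → (0.3783, -1.1943, 0.162238)–(0.3783, -1.1943, 0.78)  len=0.6178
  (v15,v17,v3) [-+-] → (0.3783, -1.1943, 0.78)–(0.3783, -0.3783, 1.25112)  len=0.9422
  (v16,v0,v1) [+-+] → (0.3783, -0.3783, -1.25112)–(0.3783, 0, -1.34159)  len=0.3890
  (v17,v2,v3) [++-] → (0.3783, 0, 1.34159)–(0.3783, -0.3783, 1.25112)  len=0.3890

Chained into 1 loop(s):
  loop 1: 12 segments, perimeter = 8.4448
Total perimeter = 8.445


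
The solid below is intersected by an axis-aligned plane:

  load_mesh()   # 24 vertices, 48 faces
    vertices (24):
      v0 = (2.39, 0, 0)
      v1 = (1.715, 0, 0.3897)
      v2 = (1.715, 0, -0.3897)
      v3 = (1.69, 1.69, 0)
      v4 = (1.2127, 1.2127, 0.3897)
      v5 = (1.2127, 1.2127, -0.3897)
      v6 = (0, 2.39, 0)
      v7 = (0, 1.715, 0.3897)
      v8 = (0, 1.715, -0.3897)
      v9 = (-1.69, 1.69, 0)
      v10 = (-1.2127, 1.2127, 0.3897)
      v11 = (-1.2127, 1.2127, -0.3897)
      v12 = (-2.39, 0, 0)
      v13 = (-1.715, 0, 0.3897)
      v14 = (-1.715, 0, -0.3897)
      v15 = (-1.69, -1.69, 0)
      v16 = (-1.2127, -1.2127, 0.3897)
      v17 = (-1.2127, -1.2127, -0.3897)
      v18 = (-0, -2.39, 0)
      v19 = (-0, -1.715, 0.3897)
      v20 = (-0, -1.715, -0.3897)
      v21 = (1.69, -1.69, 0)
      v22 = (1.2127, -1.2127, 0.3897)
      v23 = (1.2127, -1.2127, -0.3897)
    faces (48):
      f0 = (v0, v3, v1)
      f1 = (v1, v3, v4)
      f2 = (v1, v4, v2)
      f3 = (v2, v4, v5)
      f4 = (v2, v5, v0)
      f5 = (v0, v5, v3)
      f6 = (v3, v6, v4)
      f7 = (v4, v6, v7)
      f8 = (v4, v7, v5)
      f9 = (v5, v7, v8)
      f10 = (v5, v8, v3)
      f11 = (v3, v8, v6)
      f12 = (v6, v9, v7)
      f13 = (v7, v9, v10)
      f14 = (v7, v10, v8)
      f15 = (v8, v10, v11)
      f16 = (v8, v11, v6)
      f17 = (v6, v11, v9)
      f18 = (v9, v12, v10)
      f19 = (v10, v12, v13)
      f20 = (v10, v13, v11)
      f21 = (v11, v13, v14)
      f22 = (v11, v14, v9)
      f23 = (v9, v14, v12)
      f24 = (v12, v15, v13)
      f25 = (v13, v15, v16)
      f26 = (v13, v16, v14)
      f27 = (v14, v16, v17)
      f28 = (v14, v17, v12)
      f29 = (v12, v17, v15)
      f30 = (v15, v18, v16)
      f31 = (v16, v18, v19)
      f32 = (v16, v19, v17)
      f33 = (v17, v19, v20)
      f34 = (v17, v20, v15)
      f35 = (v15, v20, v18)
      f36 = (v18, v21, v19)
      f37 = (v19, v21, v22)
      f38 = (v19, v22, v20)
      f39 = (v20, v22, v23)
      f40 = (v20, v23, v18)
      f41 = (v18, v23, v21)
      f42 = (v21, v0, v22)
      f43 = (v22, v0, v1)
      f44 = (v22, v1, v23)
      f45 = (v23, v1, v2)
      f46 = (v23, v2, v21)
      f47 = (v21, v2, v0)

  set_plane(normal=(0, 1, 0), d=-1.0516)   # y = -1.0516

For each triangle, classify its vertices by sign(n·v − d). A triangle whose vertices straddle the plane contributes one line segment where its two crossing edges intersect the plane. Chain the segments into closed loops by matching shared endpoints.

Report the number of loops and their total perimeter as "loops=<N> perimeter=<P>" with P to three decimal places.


loops=2 perimeter=4.676

Straddling triangles (12 of 48):
  (v12,v15,v13) [+-+] → (-1.95443, -1.0516, 0)–(-1.69944, -1.0516, 0.14721)  len=0.2944
  (v13,v15,v16) [+--] → (-1.69944, -1.0516, 0.14721)–(-1.27943, -1.0516, 0.3897)  len=0.4850
  (v13,v16,v14) [+-+] → (-1.27943, -1.0516, 0.3897)–(-1.27943, -1.0516, 0.286161)  len=0.1035
  (v14,v16,v17) [+--] → (-1.27943, -1.0516, 0.286161)–(-1.27943, -1.0516, -0.3897)  len=0.6759
  (v14,v17,v12) [+-+] → (-1.27943, -1.0516, -0.3897)–(-1.3691, -1.0516, -0.337931)  len=0.1035
  (v12,v17,v15) [+--] → (-1.3691, -1.0516, -0.337931)–(-1.95443, -1.0516, 0)  len=0.6759
  (v21,v0,v22) [-+-] → (1.95443, -1.0516, 0)–(1.3691, -1.0516, 0.337931)  len=0.6759
  (v22,v0,v1) [-++] → (1.3691, -1.0516, 0.337931)–(1.27943, -1.0516, 0.3897)  len=0.1035
  (v22,v1,v23) [-+-] → (1.27943, -1.0516, 0.3897)–(1.27943, -1.0516, -0.286161)  len=0.6759
  (v23,v1,v2) [-++] → (1.27943, -1.0516, -0.286161)–(1.27943, -1.0516, -0.3897)  len=0.1035
  (v23,v2,v21) [-+-] → (1.27943, -1.0516, -0.3897)–(1.69944, -1.0516, -0.14721)  len=0.4850
  (v21,v2,v0) [-++] → (1.69944, -1.0516, -0.14721)–(1.95443, -1.0516, 0)  len=0.2944

Chained into 2 loop(s):
  loop 1: 6 segments, perimeter = 2.3382
  loop 2: 6 segments, perimeter = 2.3382
Total perimeter = 4.676
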